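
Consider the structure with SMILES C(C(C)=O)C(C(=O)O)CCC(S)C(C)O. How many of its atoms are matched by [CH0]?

Check the 15 heavy atoms by environment: 2× C (H3) → no; 3× C (H1) → no; 3× C (H2) → no; 2× C (H0) → match; 2× O (H0) → no; 2× O (H1) → no; 1× S (H1) → no.
That gives 2 matching atoms.

2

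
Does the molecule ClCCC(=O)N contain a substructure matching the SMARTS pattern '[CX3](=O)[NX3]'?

Yes

The pattern [CX3](=O)[NX3] describes a carbonyl carbon bonded to a trivalent nitrogen — an amide.
The molecule carries a primary amide (-C(=O)NH2), whose atoms satisfy every constraint of the query, so the pattern matches.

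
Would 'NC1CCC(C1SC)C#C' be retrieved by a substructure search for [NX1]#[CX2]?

No

The pattern [NX1]#[CX2] describes a nitrogen triple-bonded to a two-connected carbon — a nitrile.
The closest candidate here is a primary amino group (-NH2), but the nitrogen is NX3 (three connections), not NX1 triple-bonded. No other fragment satisfies the full query, so there is no match.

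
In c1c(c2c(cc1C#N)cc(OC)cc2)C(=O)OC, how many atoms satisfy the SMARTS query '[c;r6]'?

Check the 18 heavy atoms by environment: 10× c (aromatic, in 6-ring) → match; 3× O (acyclic) → no; 4× C (acyclic) → no; 1× N (acyclic) → no.
That gives 10 matching atoms.

10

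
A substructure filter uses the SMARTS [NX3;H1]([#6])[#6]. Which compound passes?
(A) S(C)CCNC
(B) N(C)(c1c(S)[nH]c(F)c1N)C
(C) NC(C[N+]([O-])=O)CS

A

[NX3;H1]([#6])[#6] describes a trivalent nitrogen with one H, bonded to two carbons (a secondary amine).
(A) contains an N-methylamino group (-NHCH3), which satisfies every atom and bond constraint.
(B) has a primary amino group (-NH2) but the nitrogen has H2 and only one carbon neighbour.
(C) has a primary amino group (-NH2) but the nitrogen has H2 and only one carbon neighbour.
So the answer is (A).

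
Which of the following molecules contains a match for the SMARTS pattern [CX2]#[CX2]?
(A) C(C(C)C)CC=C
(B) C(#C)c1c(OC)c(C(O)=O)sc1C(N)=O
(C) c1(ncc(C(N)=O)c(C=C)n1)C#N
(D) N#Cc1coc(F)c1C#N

[CX2]#[CX2] describes a carbon-carbon triple bond (an alkyne).
(A) has a vinyl group (-CH=CH2) but the C=C is a double bond; both carbons are CX3, not CX2.
(B) contains an ethynyl group (-C#CH), which satisfies every atom and bond constraint.
(C) has a nitrile (-C#N) but the triple bond is C#N, not C#C.
(D) has a nitrile (-C#N) but the triple bond is C#N, not C#C.
So the answer is (B).

B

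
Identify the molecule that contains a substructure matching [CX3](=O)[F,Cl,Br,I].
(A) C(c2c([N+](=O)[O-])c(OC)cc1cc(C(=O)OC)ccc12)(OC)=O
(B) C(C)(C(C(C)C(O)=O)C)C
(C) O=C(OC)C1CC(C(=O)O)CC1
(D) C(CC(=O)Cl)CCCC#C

[CX3](=O)[F,Cl,Br,I] describes a carbonyl carbon bonded to a halogen (an acyl halide).
(A) has a methyl-ester group (-C(=O)OCH3) but the carbonyl is bonded to -O-C, not to a halogen.
(B) has a carboxylic acid group (-C(=O)OH) but the carbonyl is bonded to -OH, not to a halogen.
(C) has a methyl-ester group (-C(=O)OCH3) but the carbonyl is bonded to -O-C, not to a halogen.
(D) contains an acyl chloride (-C(=O)Cl), which satisfies every atom and bond constraint.
So the answer is (D).

D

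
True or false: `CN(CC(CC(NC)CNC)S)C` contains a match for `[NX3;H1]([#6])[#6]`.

True

The pattern [NX3;H1]([#6])[#6] describes a trivalent nitrogen with one H, bonded to two carbons — a secondary amine.
The molecule carries an N-methylamino group (-NHCH3), whose atoms satisfy every constraint of the query, so the pattern matches.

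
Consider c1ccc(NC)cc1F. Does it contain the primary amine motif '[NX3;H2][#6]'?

No

The pattern [NX3;H2][#6] describes a trivalent nitrogen with two H attached to carbon — a primary amine.
The closest candidate here is an N-methylamino group (-NHCH3), but the nitrogen bears two carbons and only one H (H1), not H2. No other fragment satisfies the full query, so there is no match.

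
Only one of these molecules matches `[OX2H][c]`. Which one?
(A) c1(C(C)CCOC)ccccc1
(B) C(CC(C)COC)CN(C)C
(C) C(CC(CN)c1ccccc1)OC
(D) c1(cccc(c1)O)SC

D

[OX2H][c] describes a hydroxyl oxygen attached to an aromatic carbon (a phenol).
(A) has a methoxy ether (-OCH3) but the oxygen has H0, not H1.
(B) has a methoxy ether (-OCH3) but the oxygen has H0, not H1.
(C) has a methoxy ether (-OCH3) but the oxygen has H0, not H1.
(D) contains a hydroxyl group (-OH), which satisfies every atom and bond constraint.
So the answer is (D).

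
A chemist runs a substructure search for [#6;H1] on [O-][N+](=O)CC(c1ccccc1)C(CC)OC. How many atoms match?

7

Check the 16 heavy atoms by environment: 2× C (H2) → no; 2× C (H1) → match; 2× C (H3) → no; 1× c (aromatic, H0) → no; 5× c (aromatic, H1) → match; 1× N (charge +1, H0) → no; 1× O (charge -1, H0) → no; 2× O (H0) → no.
Summing the matching environments: 2 + 5 = 7 matching atoms.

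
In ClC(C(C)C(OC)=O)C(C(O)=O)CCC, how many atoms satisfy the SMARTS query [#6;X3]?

2

The query [#6;X3] means: any carbon (aromatic or not) with three total connections.
Check the 15 heavy atoms by environment: 8× C (X4) → no; 2× C (X3) → match; 2× O (X1) → no; 2× O (X2) → no; 1× Cl (X1) → no.
That gives 2 matching atoms.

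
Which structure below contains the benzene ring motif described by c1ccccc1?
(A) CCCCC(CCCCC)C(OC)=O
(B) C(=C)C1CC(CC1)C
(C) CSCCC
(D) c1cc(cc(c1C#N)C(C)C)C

D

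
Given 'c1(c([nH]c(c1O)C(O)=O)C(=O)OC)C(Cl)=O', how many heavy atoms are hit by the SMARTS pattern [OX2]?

3

The query [OX2] means: aliphatic oxygen with two total connections — ether, hydroxyl, or ester single-bond O.
Check the 16 heavy atoms by environment: 1× n (aromatic, X3) → no; 4× c (aromatic, X3) → no; 3× C (X3) → no; 3× O (X1) → no; 3× O (X2) → match; 1× C (X4) → no; 1× Cl (X1) → no.
That gives 3 matching atoms.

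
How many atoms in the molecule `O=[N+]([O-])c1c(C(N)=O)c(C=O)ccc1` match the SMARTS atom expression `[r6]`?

The query [r6] means: r6 matches atoms in a six-membered ring.
Check the 14 heavy atoms by environment: 6× c (aromatic, in 6-ring) → match; 2× C (acyclic) → no; 3× O (acyclic) → no; 1× N (charge +1, acyclic) → no; 1× O (charge -1, acyclic) → no; 1× N (acyclic) → no.
That gives 6 matching atoms.

6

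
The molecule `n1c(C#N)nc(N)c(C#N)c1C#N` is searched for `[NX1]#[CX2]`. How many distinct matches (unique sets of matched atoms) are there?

[NX1]#[CX2] is the SMARTS for a nitrile: a nitrogen triple-bonded to a two-connected carbon.
The molecule carries 3 separate instances of a nitrile (-C#N) meeting every constraint; each maps to a distinct set of atoms, giving 3 matches.

3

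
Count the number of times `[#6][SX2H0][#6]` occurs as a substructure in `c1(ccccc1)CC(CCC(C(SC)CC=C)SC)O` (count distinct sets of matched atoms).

2

[#6][SX2H0][#6] is the SMARTS for a thioether: an aliphatic sulfur bridging two carbons with no H on the sulfur.
The molecule carries 2 separate instances of a methylthio ether (-SCH3) meeting every constraint; each maps to a distinct set of atoms, giving 2 matches.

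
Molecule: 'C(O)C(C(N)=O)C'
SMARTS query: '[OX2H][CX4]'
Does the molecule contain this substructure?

Yes

The pattern [OX2H][CX4] describes a hydroxyl oxygen bound to an sp3 (X4) carbon — an aliphatic alcohol.
The molecule carries a hydroxyl group (-OH), whose atoms satisfy every constraint of the query, so the pattern matches.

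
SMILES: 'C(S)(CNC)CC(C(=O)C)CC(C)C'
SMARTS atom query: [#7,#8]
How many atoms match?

2

The query [#7,#8] means: nitrogen or oxygen (comma = OR).
Check the 14 heavy atoms by environment: 11× C → no; 1× N → match; 1× S → no; 1× O → match.
Summing the matching environments: 1 + 1 = 2 matching atoms.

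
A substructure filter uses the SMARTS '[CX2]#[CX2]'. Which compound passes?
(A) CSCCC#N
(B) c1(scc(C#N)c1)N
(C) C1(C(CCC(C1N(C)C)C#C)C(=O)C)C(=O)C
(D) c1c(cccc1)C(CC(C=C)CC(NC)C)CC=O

C

[CX2]#[CX2] describes a carbon-carbon triple bond (an alkyne).
(A) has a nitrile (-C#N) but the triple bond is C#N, not C#C.
(B) has a nitrile (-C#N) but the triple bond is C#N, not C#C.
(C) contains an ethynyl group (-C#CH), which satisfies every atom and bond constraint.
(D) has a vinyl group (-CH=CH2) but the C=C is a double bond; both carbons are CX3, not CX2.
So the answer is (C).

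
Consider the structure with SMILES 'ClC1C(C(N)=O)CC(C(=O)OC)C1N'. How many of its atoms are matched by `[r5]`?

5

The query [r5] means: r5 matches atoms in a five-membered ring.
Check the 14 heavy atoms by environment: 5× C (in 5-ring) → match; 3× C (acyclic) → no; 3× O (acyclic) → no; 2× N (acyclic) → no; 1× Cl (acyclic) → no.
That gives 5 matching atoms.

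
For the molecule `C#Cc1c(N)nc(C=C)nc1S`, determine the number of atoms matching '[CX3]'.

2

The query [CX3] means: C with X3: aliphatic carbon with exactly 3 total connections.
Check the 12 heavy atoms by environment: 2× n (aromatic, X2) → no; 4× c (aromatic, X3) → no; 1× S (X2) → no; 1× N (X3) → no; 2× C (X2) → no; 2× C (X3) → match.
That gives 2 matching atoms.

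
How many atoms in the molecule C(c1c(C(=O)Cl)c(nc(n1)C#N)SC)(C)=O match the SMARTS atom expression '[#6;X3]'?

Check the 16 heavy atoms by environment: 2× n (aromatic, X2) → no; 4× c (aromatic, X3) → match; 2× C (X3) → match; 2× O (X1) → no; 1× Cl (X1) → no; 1× C (X2) → no; 1× N (X1) → no; 2× C (X4) → no; 1× S (X2) → no.
Summing the matching environments: 4 + 2 = 6 matching atoms.

6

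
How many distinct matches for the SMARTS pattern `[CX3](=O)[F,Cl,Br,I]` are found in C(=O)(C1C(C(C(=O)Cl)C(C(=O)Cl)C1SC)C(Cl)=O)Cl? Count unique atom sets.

4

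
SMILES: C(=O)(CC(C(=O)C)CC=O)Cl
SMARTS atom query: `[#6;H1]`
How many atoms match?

The query [#6;H1] means: any carbon bearing exactly one hydrogen.
Check the 11 heavy atoms by environment: 2× C (H2) → no; 2× C (H1) → match; 2× C (H0) → no; 3× O (H0) → no; 1× C (H3) → no; 1× Cl (H0) → no.
That gives 2 matching atoms.

2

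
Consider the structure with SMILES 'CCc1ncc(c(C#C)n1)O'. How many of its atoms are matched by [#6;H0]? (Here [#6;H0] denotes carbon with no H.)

4

The query [#6;H0] means: any carbon with no attached hydrogen.
Check the 11 heavy atoms by environment: 2× n (aromatic, H0) → no; 3× c (aromatic, H0) → match; 1× c (aromatic, H1) → no; 1× O (H1) → no; 1× C (H2) → no; 1× C (H3) → no; 1× C (H0) → match; 1× C (H1) → no.
Summing the matching environments: 3 + 1 = 4 matching atoms.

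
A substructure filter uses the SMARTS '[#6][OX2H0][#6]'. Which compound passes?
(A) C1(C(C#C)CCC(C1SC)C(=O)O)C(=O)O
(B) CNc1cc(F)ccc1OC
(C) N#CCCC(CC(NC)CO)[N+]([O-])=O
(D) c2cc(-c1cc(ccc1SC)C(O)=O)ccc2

[#6][OX2H0][#6] describes an aliphatic oxygen bridging two carbons with no H on the oxygen (an ether).
(A) has a carboxylic acid group (-C(=O)OH) but the -OH oxygen has H1; the =O is OX1, not OX2.
(B) contains a methoxy ether (-OCH3), which satisfies every atom and bond constraint.
(C) has a hydroxyl group (-OH) but the oxygen has H1, not H0 bridging two carbons.
(D) has a carboxylic acid group (-C(=O)OH) but the -OH oxygen has H1; the =O is OX1, not OX2.
So the answer is (B).

B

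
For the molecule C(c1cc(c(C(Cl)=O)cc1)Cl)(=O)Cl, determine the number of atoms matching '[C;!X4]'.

The query [C;!X4] means: aliphatic carbon that does not have four total connections.
Check the 13 heavy atoms by environment: 6× c (aromatic, X3) → no; 2× C (X3) → match; 2× O (X1) → no; 3× Cl (X1) → no.
That gives 2 matching atoms.

2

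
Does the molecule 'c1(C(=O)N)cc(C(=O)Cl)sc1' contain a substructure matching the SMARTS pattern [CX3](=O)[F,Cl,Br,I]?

Yes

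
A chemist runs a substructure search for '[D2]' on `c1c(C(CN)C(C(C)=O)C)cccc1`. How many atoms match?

The query [D2] means: atom with exactly two heavy-atom neighbours.
Check the 14 heavy atoms by environment: 2× C (D1) → no; 3× C (D3) → no; 1× C (D2) → match; 1× O (D1) → no; 1× N (D1) → no; 1× c (aromatic, D3) → no; 5× c (aromatic, D2) → match.
Summing the matching environments: 1 + 5 = 6 matching atoms.

6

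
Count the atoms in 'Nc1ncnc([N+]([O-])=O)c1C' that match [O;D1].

2

The query [O;D1] means: aliphatic oxygen bonded to exactly one heavy atom.
Check the 11 heavy atoms by environment: 2× n (aromatic, D2) → no; 1× c (aromatic, D2) → no; 3× c (aromatic, D3) → no; 1× N (D1) → no; 1× N (charge +1, D3) → no; 1× O (charge -1, D1) → match; 1× O (D1) → match; 1× C (D1) → no.
Summing the matching environments: 1 + 1 = 2 matching atoms.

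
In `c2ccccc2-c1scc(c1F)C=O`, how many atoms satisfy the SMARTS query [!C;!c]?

3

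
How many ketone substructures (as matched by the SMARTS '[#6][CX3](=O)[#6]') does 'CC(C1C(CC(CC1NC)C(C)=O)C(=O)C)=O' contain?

3

[#6][CX3](=O)[#6] is the SMARTS for a ketone: a carbonyl carbon (no H) flanked by two carbons.
The molecule carries 3 separate instances of an acetyl/ketone group (-C(=O)CH3) meeting every constraint; each maps to a distinct set of atoms, giving 3 matches.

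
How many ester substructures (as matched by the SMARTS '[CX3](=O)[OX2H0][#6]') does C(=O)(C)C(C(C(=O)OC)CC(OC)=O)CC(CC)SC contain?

2

[CX3](=O)[OX2H0][#6] is the SMARTS for an ester: a carbonyl carbon bonded to an oxygen that is itself bonded to carbon (no H on that O).
The molecule carries 2 separate instances of a methyl-ester group (-C(=O)OCH3) meeting every constraint; each maps to a distinct set of atoms, giving 2 matches.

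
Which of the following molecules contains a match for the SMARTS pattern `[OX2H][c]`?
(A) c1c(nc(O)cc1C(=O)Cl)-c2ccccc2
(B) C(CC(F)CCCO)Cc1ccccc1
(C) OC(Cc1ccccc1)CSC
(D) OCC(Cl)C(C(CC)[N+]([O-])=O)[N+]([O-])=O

A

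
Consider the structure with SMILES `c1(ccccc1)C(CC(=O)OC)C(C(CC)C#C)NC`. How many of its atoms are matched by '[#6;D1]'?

The query [#6;D1] means: carbon bonded to exactly one heavy atom.
Check the 20 heavy atoms by environment: 3× C (D2) → no; 4× C (D3) → no; 4× C (D1) → match; 1× O (D1) → no; 1× O (D2) → no; 1× c (aromatic, D3) → no; 5× c (aromatic, D2) → no; 1× N (D2) → no.
That gives 4 matching atoms.

4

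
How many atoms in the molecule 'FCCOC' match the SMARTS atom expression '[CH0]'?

The query [CH0] means: aliphatic carbon with no attached hydrogen.
Check the 5 heavy atoms by environment: 2× C (H2) → no; 1× F (H0) → no; 1× O (H0) → no; 1× C (H3) → no.
No environment satisfies the query, so 0 matching atoms.

0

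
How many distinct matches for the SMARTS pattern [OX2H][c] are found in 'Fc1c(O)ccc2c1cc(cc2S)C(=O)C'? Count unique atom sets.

[OX2H][c] is the SMARTS for a phenol: a hydroxyl oxygen attached to an aromatic carbon.
Exactly one fragment in the molecule meets all constraints, giving 1 match.

1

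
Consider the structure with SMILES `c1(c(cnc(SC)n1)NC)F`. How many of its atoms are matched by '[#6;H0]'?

Check the 11 heavy atoms by environment: 2× n (aromatic, H0) → no; 3× c (aromatic, H0) → match; 1× c (aromatic, H1) → no; 1× F (H0) → no; 1× S (H0) → no; 2× C (H3) → no; 1× N (H1) → no.
That gives 3 matching atoms.

3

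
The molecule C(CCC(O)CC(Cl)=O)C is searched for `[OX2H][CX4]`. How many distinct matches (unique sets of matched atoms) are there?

1

[OX2H][CX4] is the SMARTS for an aliphatic alcohol: a hydroxyl oxygen bound to an sp3 (X4) carbon.
Exactly one fragment in the molecule meets all constraints, giving 1 match.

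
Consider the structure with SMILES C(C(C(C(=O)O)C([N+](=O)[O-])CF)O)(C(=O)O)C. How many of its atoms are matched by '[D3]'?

Check the 17 heavy atoms by environment: 1× C (D2) → no; 6× C (D3) → match; 1× C (D1) → no; 1× F (D1) → no; 6× O (D1) → no; 1× N (charge +1, D3) → match; 1× O (charge -1, D1) → no.
Summing the matching environments: 6 + 1 = 7 matching atoms.

7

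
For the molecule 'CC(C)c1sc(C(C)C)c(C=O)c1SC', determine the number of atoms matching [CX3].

The query [CX3] means: C with X3: aliphatic carbon with exactly 3 total connections.
Check the 15 heavy atoms by environment: 1× s (aromatic, X2) → no; 4× c (aromatic, X3) → no; 7× C (X4) → no; 1× S (X2) → no; 1× C (X3) → match; 1× O (X1) → no.
That gives 1 matching atom.

1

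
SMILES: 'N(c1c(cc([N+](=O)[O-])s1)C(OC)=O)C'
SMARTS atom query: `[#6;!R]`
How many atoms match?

Check the 14 heavy atoms by environment: 1× s (aromatic, in 5-ring) → no; 4× c (aromatic, in 5-ring) → no; 3× C (acyclic) → match; 3× O (acyclic) → no; 1× N (charge +1, acyclic) → no; 1× O (charge -1, acyclic) → no; 1× N (acyclic) → no.
That gives 3 matching atoms.

3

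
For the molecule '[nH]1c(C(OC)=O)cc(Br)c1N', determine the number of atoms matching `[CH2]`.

0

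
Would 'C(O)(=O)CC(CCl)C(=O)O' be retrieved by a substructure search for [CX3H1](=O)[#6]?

No

The pattern [CX3H1](=O)[#6] describes an sp2 carbon with one H, double-bonded to O and single-bonded to carbon — an aldehyde.
The closest candidate here is a carboxylic acid group (-C(=O)OH), but the carbonyl carbon has H0 and is bonded to O, not H1. No other fragment satisfies the full query, so there is no match.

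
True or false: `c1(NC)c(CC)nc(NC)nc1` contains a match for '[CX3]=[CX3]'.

False

The pattern [CX3]=[CX3] describes a non-aromatic C=C double bond between two sp2 carbons — an alkene.
The closest candidate here is an ethyl group (-CH2CH3), but its C-C bond is a single bond between CX4 carbons, not CX3=CX3. No other fragment satisfies the full query, so there is no match.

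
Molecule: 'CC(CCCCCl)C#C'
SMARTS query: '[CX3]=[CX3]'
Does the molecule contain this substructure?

The pattern [CX3]=[CX3] describes a non-aromatic C=C double bond between two sp2 carbons — an alkene.
The closest candidate here is an ethynyl group (-C#CH), but the C-C bond is a triple bond, not a double bond. No other fragment satisfies the full query, so there is no match.

No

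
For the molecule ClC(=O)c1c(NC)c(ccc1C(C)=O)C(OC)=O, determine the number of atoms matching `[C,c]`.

Check the 18 heavy atoms by environment: 6× c (aromatic) → match; 6× C → match; 4× O → no; 1× N → no; 1× Cl → no.
Summing the matching environments: 6 + 6 = 12 matching atoms.

12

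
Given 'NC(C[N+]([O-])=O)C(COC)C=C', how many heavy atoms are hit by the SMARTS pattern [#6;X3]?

2

The query [#6;X3] means: any carbon (aromatic or not) with three total connections.
Check the 12 heavy atoms by environment: 5× C (X4) → no; 1× O (X2) → no; 2× C (X3) → match; 1× N (X3) → no; 1× N (charge +1, X3) → no; 1× O (charge -1, X1) → no; 1× O (X1) → no.
That gives 2 matching atoms.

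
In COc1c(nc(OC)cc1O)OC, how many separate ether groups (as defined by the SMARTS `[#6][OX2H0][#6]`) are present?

[#6][OX2H0][#6] is the SMARTS for an ether: an aliphatic oxygen bridging two carbons with no H on the oxygen.
The molecule carries 3 separate instances of a methoxy ether (-OCH3) meeting every constraint; each maps to a distinct set of atoms, giving 3 matches.

3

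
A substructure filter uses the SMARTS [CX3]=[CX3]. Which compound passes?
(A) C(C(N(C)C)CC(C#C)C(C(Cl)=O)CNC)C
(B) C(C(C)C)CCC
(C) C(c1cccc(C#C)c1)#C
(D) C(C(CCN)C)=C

D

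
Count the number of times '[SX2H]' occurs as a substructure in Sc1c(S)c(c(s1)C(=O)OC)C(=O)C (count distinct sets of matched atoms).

[SX2H] is the SMARTS for a thiol: an aliphatic sulfur with two connections, one being H.
The molecule carries 2 separate instances of a thiol (-SH) meeting every constraint; each maps to a distinct set of atoms, giving 2 matches.

2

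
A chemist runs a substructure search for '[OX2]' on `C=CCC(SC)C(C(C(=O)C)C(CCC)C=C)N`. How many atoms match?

0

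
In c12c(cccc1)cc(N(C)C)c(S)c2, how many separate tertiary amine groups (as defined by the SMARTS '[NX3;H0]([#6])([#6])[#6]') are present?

[NX3;H0]([#6])([#6])[#6] is the SMARTS for a tertiary amine: a trivalent nitrogen with no H, bonded to three carbons.
Exactly one fragment in the molecule meets all constraints, giving 1 match.

1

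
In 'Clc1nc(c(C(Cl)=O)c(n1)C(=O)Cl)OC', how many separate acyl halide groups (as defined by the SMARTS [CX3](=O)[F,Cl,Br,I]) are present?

[CX3](=O)[F,Cl,Br,I] is the SMARTS for an acyl halide: a carbonyl carbon bonded to a halogen.
The molecule carries 2 separate instances of an acyl chloride (-C(=O)Cl) meeting every constraint; each maps to a distinct set of atoms, giving 2 matches.

2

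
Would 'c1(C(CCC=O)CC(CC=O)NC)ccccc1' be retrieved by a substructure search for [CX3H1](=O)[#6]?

Yes

The pattern [CX3H1](=O)[#6] describes an sp2 carbon with one H, double-bonded to O and single-bonded to carbon — an aldehyde.
The molecule carries an aldehyde (-CHO), whose atoms satisfy every constraint of the query, so the pattern matches.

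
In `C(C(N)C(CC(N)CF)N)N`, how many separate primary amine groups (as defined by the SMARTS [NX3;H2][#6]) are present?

[NX3;H2][#6] is the SMARTS for a primary amine: a trivalent nitrogen with two H attached to carbon.
The molecule carries 4 separate instances of a primary amino group (-NH2) meeting every constraint; each maps to a distinct set of atoms, giving 4 matches.

4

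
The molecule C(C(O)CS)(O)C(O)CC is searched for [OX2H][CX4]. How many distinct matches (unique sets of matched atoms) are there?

[OX2H][CX4] is the SMARTS for an aliphatic alcohol: a hydroxyl oxygen bound to an sp3 (X4) carbon.
The molecule carries 3 separate instances of a hydroxyl group (-OH) meeting every constraint; each maps to a distinct set of atoms, giving 3 matches.

3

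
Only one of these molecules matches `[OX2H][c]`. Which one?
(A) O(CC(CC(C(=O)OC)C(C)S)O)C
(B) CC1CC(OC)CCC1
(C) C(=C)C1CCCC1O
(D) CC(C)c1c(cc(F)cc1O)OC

[OX2H][c] describes a hydroxyl oxygen attached to an aromatic carbon (a phenol).
(A) has a hydroxyl group (-OH) but the -OH is on an aliphatic carbon, not an aromatic c.
(B) has a methoxy ether (-OCH3) but the oxygen has H0, not H1.
(C) has a hydroxyl group (-OH) but the -OH is on an aliphatic carbon, not an aromatic c.
(D) contains a hydroxyl group (-OH), which satisfies every atom and bond constraint.
So the answer is (D).

D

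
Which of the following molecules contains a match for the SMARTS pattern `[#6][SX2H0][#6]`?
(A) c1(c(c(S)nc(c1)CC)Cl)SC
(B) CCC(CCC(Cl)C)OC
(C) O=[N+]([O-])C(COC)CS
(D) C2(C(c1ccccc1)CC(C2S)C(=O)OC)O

A

[#6][SX2H0][#6] describes an aliphatic sulfur bridging two carbons with no H on the sulfur (a thioether).
(A) contains a methylthio ether (-SCH3), which satisfies every atom and bond constraint.
(B) has a methoxy ether (-OCH3) but the bridging atom is O, not S.
(C) has a thiol (-SH) but the sulfur has H1, not H0 bridging two carbons.
(D) has a thiol (-SH) but the sulfur has H1, not H0 bridging two carbons.
So the answer is (A).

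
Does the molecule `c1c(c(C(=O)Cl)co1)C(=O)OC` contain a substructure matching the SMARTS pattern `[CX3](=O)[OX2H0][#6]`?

Yes

The pattern [CX3](=O)[OX2H0][#6] describes a carbonyl carbon bonded to an oxygen that is itself bonded to carbon (no H on that O) — an ester.
The molecule carries a methyl-ester group (-C(=O)OCH3), whose atoms satisfy every constraint of the query, so the pattern matches.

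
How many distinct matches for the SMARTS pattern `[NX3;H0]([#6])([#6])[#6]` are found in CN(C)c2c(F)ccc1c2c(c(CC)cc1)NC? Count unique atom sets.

[NX3;H0]([#6])([#6])[#6] is the SMARTS for a tertiary amine: a trivalent nitrogen with no H, bonded to three carbons.
Exactly one fragment in the molecule meets all constraints, giving 1 match.

1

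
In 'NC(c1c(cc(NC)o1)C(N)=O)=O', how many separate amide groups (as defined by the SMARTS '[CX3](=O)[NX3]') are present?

2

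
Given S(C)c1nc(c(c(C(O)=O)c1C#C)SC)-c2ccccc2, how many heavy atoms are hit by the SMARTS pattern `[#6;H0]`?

8

Check the 21 heavy atoms by environment: 1× n (aromatic, H0) → no; 6× c (aromatic, H0) → match; 2× S (H0) → no; 2× C (H3) → no; 2× C (H0) → match; 1× O (H0) → no; 1× O (H1) → no; 5× c (aromatic, H1) → no; 1× C (H1) → no.
Summing the matching environments: 6 + 2 = 8 matching atoms.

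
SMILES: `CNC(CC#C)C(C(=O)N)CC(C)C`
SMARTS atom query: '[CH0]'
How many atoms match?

Check the 14 heavy atoms by environment: 2× C (H2) → no; 4× C (H1) → no; 3× C (H3) → no; 1× N (H1) → no; 2× C (H0) → match; 1× O (H0) → no; 1× N (H2) → no.
That gives 2 matching atoms.

2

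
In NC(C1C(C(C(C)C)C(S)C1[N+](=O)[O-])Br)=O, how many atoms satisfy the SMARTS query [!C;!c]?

7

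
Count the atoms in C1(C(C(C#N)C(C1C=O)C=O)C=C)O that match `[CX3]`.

4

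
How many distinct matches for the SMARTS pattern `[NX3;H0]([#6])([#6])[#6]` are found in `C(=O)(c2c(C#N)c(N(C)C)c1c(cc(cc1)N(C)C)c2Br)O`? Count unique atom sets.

[NX3;H0]([#6])([#6])[#6] is the SMARTS for a tertiary amine: a trivalent nitrogen with no H, bonded to three carbons.
The molecule carries 2 separate instances of a dimethylamino group (-N(CH3)2) meeting every constraint; each maps to a distinct set of atoms, giving 2 matches.

2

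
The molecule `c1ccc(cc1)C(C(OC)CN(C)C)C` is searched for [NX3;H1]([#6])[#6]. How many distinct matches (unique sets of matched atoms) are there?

[NX3;H1]([#6])[#6] is the SMARTS for a secondary amine: a trivalent nitrogen with one H, bonded to two carbons.
The molecule has a dimethylamino group (-N(CH3)2), but the nitrogen has H0, not H1; nothing else fits, so there are 0 matches.

0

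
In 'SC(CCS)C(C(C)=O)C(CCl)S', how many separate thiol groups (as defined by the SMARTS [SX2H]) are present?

[SX2H] is the SMARTS for a thiol: an aliphatic sulfur with two connections, one being H.
The molecule carries 3 separate instances of a thiol (-SH) meeting every constraint; each maps to a distinct set of atoms, giving 3 matches.

3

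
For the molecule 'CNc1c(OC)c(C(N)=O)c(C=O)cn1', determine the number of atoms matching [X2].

2

The query [X2] means: any atom with exactly two total connections (bonds + H).
Check the 15 heavy atoms by environment: 1× n (aromatic, X2) → match; 5× c (aromatic, X3) → no; 2× N (X3) → no; 2× C (X4) → no; 2× C (X3) → no; 2× O (X1) → no; 1× O (X2) → match.
Summing the matching environments: 1 + 1 = 2 matching atoms.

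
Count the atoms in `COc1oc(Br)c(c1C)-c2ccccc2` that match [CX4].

The query [CX4] means: C with X4: aliphatic carbon with exactly 4 total connections (bonds + H).
Check the 15 heavy atoms by environment: 1× o (aromatic, X2) → no; 10× c (aromatic, X3) → no; 1× Br (X1) → no; 1× O (X2) → no; 2× C (X4) → match.
That gives 2 matching atoms.

2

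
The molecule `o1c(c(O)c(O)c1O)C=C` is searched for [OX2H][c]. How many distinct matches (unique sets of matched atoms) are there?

[OX2H][c] is the SMARTS for a phenol: a hydroxyl oxygen attached to an aromatic carbon.
The molecule carries 3 separate instances of a hydroxyl group (-OH) meeting every constraint; each maps to a distinct set of atoms, giving 3 matches.

3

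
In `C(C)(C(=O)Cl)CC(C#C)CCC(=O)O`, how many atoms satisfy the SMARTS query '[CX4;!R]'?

The query [CX4;!R] means: aliphatic carbon with four total connections, not in a ring.
Check the 14 heavy atoms by environment: 6× C (X4, acyclic) → match; 2× C (X2, acyclic) → no; 2× C (X3, acyclic) → no; 2× O (X1, acyclic) → no; 1× O (X2, acyclic) → no; 1× Cl (X1, acyclic) → no.
That gives 6 matching atoms.

6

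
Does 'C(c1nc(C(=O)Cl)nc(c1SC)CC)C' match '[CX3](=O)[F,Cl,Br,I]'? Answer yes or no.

Yes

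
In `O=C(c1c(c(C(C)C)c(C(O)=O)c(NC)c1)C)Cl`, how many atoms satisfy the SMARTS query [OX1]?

The query [OX1] means: aliphatic oxygen with one total connection — typically a carbonyl =O or an oxide.
Check the 18 heavy atoms by environment: 6× c (aromatic, X3) → no; 2× C (X3) → no; 2× O (X1) → match; 1× O (X2) → no; 1× Cl (X1) → no; 5× C (X4) → no; 1× N (X3) → no.
That gives 2 matching atoms.

2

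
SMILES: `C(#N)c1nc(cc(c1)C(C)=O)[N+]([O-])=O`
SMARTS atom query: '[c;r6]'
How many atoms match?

The query [c;r6] means: aromatic carbon that belongs to a six-membered ring.
Check the 14 heavy atoms by environment: 1× n (aromatic, in 6-ring) → no; 5× c (aromatic, in 6-ring) → match; 3× C (acyclic) → no; 1× N (acyclic) → no; 1× N (charge +1, acyclic) → no; 1× O (charge -1, acyclic) → no; 2× O (acyclic) → no.
That gives 5 matching atoms.

5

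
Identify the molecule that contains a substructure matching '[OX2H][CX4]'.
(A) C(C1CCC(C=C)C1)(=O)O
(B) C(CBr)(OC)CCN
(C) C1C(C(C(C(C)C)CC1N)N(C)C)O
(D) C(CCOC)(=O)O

C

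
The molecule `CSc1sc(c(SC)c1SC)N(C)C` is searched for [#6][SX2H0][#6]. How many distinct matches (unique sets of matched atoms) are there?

3

[#6][SX2H0][#6] is the SMARTS for a thioether: an aliphatic sulfur bridging two carbons with no H on the sulfur.
The molecule carries 3 separate instances of a methylthio ether (-SCH3) meeting every constraint; each maps to a distinct set of atoms, giving 3 matches.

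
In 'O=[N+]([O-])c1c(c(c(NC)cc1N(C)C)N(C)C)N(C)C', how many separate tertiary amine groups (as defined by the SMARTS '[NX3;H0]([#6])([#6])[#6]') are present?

3

[NX3;H0]([#6])([#6])[#6] is the SMARTS for a tertiary amine: a trivalent nitrogen with no H, bonded to three carbons.
The molecule carries 3 separate instances of a dimethylamino group (-N(CH3)2) meeting every constraint; each maps to a distinct set of atoms, giving 3 matches.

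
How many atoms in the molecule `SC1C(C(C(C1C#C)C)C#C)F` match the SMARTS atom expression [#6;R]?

5

The query [#6;R] means: carbon that is part of a ring.
Check the 12 heavy atoms by environment: 5× C (in 5-ring) → match; 5× C (acyclic) → no; 1× S (acyclic) → no; 1× F (acyclic) → no.
That gives 5 matching atoms.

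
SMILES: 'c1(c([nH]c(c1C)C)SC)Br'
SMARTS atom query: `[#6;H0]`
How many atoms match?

4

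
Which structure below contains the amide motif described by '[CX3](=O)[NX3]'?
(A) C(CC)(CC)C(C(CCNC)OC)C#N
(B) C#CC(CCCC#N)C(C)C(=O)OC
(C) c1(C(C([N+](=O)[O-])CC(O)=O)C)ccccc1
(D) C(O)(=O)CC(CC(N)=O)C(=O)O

D

[CX3](=O)[NX3] describes a carbonyl carbon bonded to a trivalent nitrogen (an amide).
(A) has a nitrile (-C#N) but the nitrile N is NX1 (triple-bonded), not NX3.
(B) has a nitrile (-C#N) but the nitrile N is NX1 (triple-bonded), not NX3.
(C) has a carboxylic acid group (-C(=O)OH) but the carbonyl is bonded to O, not to an NX3 nitrogen.
(D) contains a primary amide (-C(=O)NH2), which satisfies every atom and bond constraint.
So the answer is (D).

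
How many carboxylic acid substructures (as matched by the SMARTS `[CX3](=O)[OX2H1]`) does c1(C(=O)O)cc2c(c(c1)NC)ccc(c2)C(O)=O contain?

[CX3](=O)[OX2H1] is the SMARTS for a carboxylic acid: an sp2 carbon double-bonded to O and single-bonded to an -OH oxygen.
The molecule carries 2 separate instances of a carboxylic acid group (-C(=O)OH) meeting every constraint; each maps to a distinct set of atoms, giving 2 matches.

2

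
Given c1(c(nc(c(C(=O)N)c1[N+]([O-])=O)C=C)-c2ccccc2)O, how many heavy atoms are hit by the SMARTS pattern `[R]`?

The query [R] means: R matches any atom that is part of a ring.
Check the 21 heavy atoms by environment: 1× n (aromatic, in 6-ring) → match; 11× c (aromatic, in 6-ring) → match; 3× C (acyclic) → no; 3× O (acyclic) → no; 1× N (acyclic) → no; 1× N (charge +1, acyclic) → no; 1× O (charge -1, acyclic) → no.
Summing the matching environments: 1 + 11 = 12 matching atoms.

12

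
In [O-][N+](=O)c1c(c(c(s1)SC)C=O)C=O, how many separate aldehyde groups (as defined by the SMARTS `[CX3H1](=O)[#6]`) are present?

2

[CX3H1](=O)[#6] is the SMARTS for an aldehyde: an sp2 carbon with one H, double-bonded to O and single-bonded to carbon.
The molecule carries 2 separate instances of an aldehyde (-CHO) meeting every constraint; each maps to a distinct set of atoms, giving 2 matches.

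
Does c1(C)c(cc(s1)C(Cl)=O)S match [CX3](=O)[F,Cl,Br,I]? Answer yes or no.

Yes

The pattern [CX3](=O)[F,Cl,Br,I] describes a carbonyl carbon bonded to a halogen — an acyl halide.
The molecule carries an acyl chloride (-C(=O)Cl), whose atoms satisfy every constraint of the query, so the pattern matches.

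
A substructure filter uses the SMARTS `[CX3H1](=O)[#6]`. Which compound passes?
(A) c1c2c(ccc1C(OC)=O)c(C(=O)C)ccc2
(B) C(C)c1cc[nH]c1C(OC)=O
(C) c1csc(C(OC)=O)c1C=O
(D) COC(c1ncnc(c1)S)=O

[CX3H1](=O)[#6] describes an sp2 carbon with one H, double-bonded to O and single-bonded to carbon (an aldehyde).
(A) has an acetyl/ketone group (-C(=O)CH3) but the carbonyl carbon has H0 (two carbon neighbours), not H1.
(B) has a methyl-ester group (-C(=O)OCH3) but the carbonyl carbon has H0, not H1.
(C) contains an aldehyde (-CHO), which satisfies every atom and bond constraint.
(D) has a methyl-ester group (-C(=O)OCH3) but the carbonyl carbon has H0, not H1.
So the answer is (C).

C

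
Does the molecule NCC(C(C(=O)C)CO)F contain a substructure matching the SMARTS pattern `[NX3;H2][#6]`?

The pattern [NX3;H2][#6] describes a trivalent nitrogen with two H attached to carbon — a primary amine.
The molecule carries a primary amino group (-NH2), whose atoms satisfy every constraint of the query, so the pattern matches.

Yes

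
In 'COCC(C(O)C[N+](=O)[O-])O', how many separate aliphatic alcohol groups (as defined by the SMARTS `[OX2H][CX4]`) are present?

2

[OX2H][CX4] is the SMARTS for an aliphatic alcohol: a hydroxyl oxygen bound to an sp3 (X4) carbon.
The molecule carries 2 separate instances of a hydroxyl group (-OH) meeting every constraint; each maps to a distinct set of atoms, giving 2 matches.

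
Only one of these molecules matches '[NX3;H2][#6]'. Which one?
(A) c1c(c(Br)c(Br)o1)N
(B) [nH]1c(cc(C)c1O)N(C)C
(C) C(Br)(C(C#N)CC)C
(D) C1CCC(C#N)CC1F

A

[NX3;H2][#6] describes a trivalent nitrogen with two H attached to carbon (a primary amine).
(A) contains a primary amino group (-NH2), which satisfies every atom and bond constraint.
(B) has a dimethylamino group (-N(CH3)2) but the nitrogen has H0, not H2.
(C) has a nitrile (-C#N) but the nitrogen is NX1 (triple-bonded), not NX3 with two H.
(D) has a nitrile (-C#N) but the nitrogen is NX1 (triple-bonded), not NX3 with two H.
So the answer is (A).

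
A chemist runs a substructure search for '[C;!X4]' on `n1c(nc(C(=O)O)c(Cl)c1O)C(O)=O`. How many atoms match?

2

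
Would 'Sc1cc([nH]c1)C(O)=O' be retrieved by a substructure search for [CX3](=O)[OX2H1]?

Yes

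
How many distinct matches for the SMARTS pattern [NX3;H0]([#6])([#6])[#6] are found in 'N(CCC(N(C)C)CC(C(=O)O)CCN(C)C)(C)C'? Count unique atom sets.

[NX3;H0]([#6])([#6])[#6] is the SMARTS for a tertiary amine: a trivalent nitrogen with no H, bonded to three carbons.
The molecule carries 3 separate instances of a dimethylamino group (-N(CH3)2) meeting every constraint; each maps to a distinct set of atoms, giving 3 matches.

3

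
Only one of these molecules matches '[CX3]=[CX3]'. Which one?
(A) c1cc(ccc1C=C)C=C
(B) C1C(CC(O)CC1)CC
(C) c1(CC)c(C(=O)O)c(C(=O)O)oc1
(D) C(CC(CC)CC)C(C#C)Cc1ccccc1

[CX3]=[CX3] describes a non-aromatic C=C double bond between two sp2 carbons (an alkene).
(A) contains a vinyl group (-CH=CH2), which satisfies every atom and bond constraint.
(B) has an ethyl group (-CH2CH3) but its C-C bond is a single bond between CX4 carbons, not CX3=CX3.
(C) has an ethyl group (-CH2CH3) but its C-C bond is a single bond between CX4 carbons, not CX3=CX3.
(D) has an ethynyl group (-C#CH) but the C-C bond is a triple bond, not a double bond.
So the answer is (A).

A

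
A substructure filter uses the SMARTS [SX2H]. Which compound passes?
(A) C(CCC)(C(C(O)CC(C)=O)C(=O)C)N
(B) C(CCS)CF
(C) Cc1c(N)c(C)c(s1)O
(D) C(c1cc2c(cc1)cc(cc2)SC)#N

B

[SX2H] describes an aliphatic sulfur with two connections, one being H (a thiol).
(A) has a hydroxyl group (-OH) but it is an -OH, not an -SH.
(B) contains a thiol (-SH), which satisfies every atom and bond constraint.
(C) has a hydroxyl group (-OH) but it is an -OH, not an -SH.
(D) has a methylthio ether (-SCH3) but the sulfur has H0 (bonded to two carbons), not H1.
So the answer is (B).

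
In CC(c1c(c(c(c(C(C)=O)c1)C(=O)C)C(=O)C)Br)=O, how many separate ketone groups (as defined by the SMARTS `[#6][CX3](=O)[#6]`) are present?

[#6][CX3](=O)[#6] is the SMARTS for a ketone: a carbonyl carbon (no H) flanked by two carbons.
The molecule carries 4 separate instances of an acetyl/ketone group (-C(=O)CH3) meeting every constraint; each maps to a distinct set of atoms, giving 4 matches.

4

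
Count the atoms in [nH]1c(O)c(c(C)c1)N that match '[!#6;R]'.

The query [!#6;R] means: non-carbon atom that is part of a ring.
Check the 8 heavy atoms by environment: 1× n (aromatic, in 5-ring) → match; 4× c (aromatic, in 5-ring) → no; 1× N (acyclic) → no; 1× C (acyclic) → no; 1× O (acyclic) → no.
That gives 1 matching atom.

1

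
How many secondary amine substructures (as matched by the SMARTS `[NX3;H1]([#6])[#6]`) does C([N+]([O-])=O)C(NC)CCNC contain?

2

[NX3;H1]([#6])[#6] is the SMARTS for a secondary amine: a trivalent nitrogen with one H, bonded to two carbons.
The molecule carries 2 separate instances of an N-methylamino group (-NHCH3) meeting every constraint; each maps to a distinct set of atoms, giving 2 matches.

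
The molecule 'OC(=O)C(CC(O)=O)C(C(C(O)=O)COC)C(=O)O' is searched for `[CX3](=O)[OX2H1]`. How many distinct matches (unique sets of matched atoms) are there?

4

[CX3](=O)[OX2H1] is the SMARTS for a carboxylic acid: an sp2 carbon double-bonded to O and single-bonded to an -OH oxygen.
The molecule carries 4 separate instances of a carboxylic acid group (-C(=O)OH) meeting every constraint; each maps to a distinct set of atoms, giving 4 matches.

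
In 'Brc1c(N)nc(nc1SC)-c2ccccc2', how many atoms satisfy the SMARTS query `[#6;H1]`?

The query [#6;H1] means: any carbon bearing exactly one hydrogen.
Check the 16 heavy atoms by environment: 2× n (aromatic, H0) → no; 5× c (aromatic, H0) → no; 1× Br (H0) → no; 1× S (H0) → no; 1× C (H3) → no; 5× c (aromatic, H1) → match; 1× N (H2) → no.
That gives 5 matching atoms.

5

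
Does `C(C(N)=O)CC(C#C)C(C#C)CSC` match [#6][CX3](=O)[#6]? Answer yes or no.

The pattern [#6][CX3](=O)[#6] describes a carbonyl carbon (no H) flanked by two carbons — a ketone.
The closest candidate here is a primary amide (-C(=O)NH2), but one neighbour of the carbonyl carbon is N, not C. No other fragment satisfies the full query, so there is no match.

No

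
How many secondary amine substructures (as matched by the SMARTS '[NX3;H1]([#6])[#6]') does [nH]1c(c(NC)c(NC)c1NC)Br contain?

[NX3;H1]([#6])[#6] is the SMARTS for a secondary amine: a trivalent nitrogen with one H, bonded to two carbons.
The molecule carries 3 separate instances of an N-methylamino group (-NHCH3) meeting every constraint; each maps to a distinct set of atoms, giving 3 matches.

3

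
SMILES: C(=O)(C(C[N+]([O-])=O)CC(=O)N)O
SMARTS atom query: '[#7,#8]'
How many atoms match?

7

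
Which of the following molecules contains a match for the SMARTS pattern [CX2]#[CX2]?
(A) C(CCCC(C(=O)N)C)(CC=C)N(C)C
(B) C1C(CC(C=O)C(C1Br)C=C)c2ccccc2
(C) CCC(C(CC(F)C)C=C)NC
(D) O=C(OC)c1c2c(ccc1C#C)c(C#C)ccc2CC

[CX2]#[CX2] describes a carbon-carbon triple bond (an alkyne).
(A) has a vinyl group (-CH=CH2) but the C=C is a double bond; both carbons are CX3, not CX2.
(B) has a vinyl group (-CH=CH2) but the C=C is a double bond; both carbons are CX3, not CX2.
(C) has a vinyl group (-CH=CH2) but the C=C is a double bond; both carbons are CX3, not CX2.
(D) contains an ethynyl group (-C#CH), which satisfies every atom and bond constraint.
So the answer is (D).

D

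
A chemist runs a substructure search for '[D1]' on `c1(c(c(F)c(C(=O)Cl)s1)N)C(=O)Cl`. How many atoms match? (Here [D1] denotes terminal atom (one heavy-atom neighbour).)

6

Check the 13 heavy atoms by environment: 1× s (aromatic, D2) → no; 4× c (aromatic, D3) → no; 1× F (D1) → match; 2× C (D3) → no; 2× O (D1) → match; 2× Cl (D1) → match; 1× N (D1) → match.
Summing the matching environments: 1 + 2 + 2 + 1 = 6 matching atoms.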